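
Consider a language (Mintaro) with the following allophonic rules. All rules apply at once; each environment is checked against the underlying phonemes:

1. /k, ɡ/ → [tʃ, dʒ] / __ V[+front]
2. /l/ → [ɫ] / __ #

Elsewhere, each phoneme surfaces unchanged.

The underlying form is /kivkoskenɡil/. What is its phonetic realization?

Rule 1 applies to /k/ (word-initial: before a front vowel) → [tʃ].
/k/ (between /v/ and /o/) fails the environment for rule 1, so it stays [k].
/k/ (between /s/ and /e/): before a front vowel, so rule 1 applies → [tʃ].
Rule 1 applies to /ɡ/ (between /n/ and /i/: before a front vowel) → [dʒ].
Rule 2 applies to /l/ (word-final: word-finally) → [ɫ].

[tʃivkostʃendʒiɫ]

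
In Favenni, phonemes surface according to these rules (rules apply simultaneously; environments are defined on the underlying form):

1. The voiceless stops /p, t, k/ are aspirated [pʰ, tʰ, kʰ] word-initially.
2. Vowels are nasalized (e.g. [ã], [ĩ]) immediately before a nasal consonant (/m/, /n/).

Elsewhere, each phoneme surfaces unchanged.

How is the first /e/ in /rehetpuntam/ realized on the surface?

[e]

/e/ (between /r/ and /h/) is in the target of rule 2 but the environment (before a nasal consonant) is not met → [e].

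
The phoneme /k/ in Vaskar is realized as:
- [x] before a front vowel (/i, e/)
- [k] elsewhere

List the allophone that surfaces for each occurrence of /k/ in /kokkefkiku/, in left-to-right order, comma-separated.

Occurrence 1 (position 1): no conditioning environment matches → elsewhere allophone [k].
Occurrence 2 (position 3): no conditioning environment matches → elsewhere allophone [k].
Occurrence 3 (position 4): before a front vowel (/i, e/) → [x].
Occurrence 4 (position 7): before a front vowel (/i, e/) → [x].
Occurrence 5 (position 9): no conditioning environment matches → elsewhere allophone [k].

[k], [k], [x], [x], [k]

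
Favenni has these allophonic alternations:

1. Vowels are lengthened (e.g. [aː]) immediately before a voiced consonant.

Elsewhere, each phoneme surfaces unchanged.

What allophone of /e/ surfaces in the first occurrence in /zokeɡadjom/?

/e/ (between /k/ and /ɡ/) occurs before a voiced consonant → [eː] by rule 1.

[eː]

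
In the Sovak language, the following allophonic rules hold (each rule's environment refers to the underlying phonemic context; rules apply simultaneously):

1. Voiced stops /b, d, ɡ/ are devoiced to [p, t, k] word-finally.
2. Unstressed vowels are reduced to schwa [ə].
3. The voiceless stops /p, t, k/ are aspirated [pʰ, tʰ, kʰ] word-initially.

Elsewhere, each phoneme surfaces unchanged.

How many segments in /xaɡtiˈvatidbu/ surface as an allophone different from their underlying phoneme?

Segments that undergo a rule: /a/ → [ə] (rule 2); /i/ → [ə] (rule 2); /i/ → [ə] (rule 2); /u/ → [ə] (rule 2).
All other segments surface unchanged.

4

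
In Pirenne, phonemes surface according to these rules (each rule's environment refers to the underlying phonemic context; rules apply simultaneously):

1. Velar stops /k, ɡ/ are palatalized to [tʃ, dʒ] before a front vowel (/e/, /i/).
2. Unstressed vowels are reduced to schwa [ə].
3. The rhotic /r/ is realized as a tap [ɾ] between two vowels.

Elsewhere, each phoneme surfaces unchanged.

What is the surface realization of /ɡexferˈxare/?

[dʒəxfərˈxaɾə]

/ɡ/ (word-initial): before a front vowel, so rule 1 applies → [dʒ].
/e/ meets the environment for rule 2 (in an unstressed syllable) → [ə].
/x/ stays [x].
/f/ stays [f].
/e/ (between /f/ and /r/): in an unstressed syllable, so rule 2 applies → [ə].
/r/ — between /e/ and /x/; rule 3 does not apply here → [r].
/x/ stays [x].
/a/ (between /x/ and /r/) is in the target of rule 2 but the environment (in an unstressed syllable) is not met → [a].
/r/ meets the environment for rule 3 (between two vowels) → [ɾ].
/e/ — word-final, in an unstressed syllable — surfaces as [ə] (rule 2).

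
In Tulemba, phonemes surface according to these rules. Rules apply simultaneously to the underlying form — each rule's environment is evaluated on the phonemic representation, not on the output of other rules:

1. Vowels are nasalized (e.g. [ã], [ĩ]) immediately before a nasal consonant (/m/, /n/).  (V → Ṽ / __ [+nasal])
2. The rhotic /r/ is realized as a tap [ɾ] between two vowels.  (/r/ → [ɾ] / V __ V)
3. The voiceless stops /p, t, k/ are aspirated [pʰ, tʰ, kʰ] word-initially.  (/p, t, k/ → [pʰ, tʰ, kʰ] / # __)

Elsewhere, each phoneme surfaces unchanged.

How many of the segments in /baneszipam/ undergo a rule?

2

Segments that undergo a rule: /a/ → [ã] (rule 1); /a/ → [ã] (rule 1).
All other segments surface unchanged.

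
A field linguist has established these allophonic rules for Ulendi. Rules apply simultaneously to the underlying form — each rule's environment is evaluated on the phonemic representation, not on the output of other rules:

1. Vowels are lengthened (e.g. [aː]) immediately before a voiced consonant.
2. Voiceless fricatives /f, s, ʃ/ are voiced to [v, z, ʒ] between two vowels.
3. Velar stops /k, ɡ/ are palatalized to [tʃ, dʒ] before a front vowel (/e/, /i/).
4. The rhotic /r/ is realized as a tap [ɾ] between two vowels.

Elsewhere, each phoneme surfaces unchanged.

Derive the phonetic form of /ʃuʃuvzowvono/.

[ʃuʒuːvzoːwvoːno]

/ʃ/ (word-initial) fails the environment for rule 2, so it stays [ʃ].
/u/ (between /ʃ/ and /ʃ/) fails the environment for rule 1, so it stays [u].
/ʃ/ (between /u/ and /u/): between two vowels, so rule 2 applies → [ʒ].
/u/ — between /ʃ/ and /v/, before a voiced consonant — surfaces as [uː] (rule 1).
/o/ meets the environment for rule 1 (before a voiced consonant) → [oː].
Rule 1 applies to /o/ (between /v/ and /n/: before a voiced consonant) → [oː].
/o/ (word-final): rule 1 targets it, but not before a voiced consonant → unchanged [o].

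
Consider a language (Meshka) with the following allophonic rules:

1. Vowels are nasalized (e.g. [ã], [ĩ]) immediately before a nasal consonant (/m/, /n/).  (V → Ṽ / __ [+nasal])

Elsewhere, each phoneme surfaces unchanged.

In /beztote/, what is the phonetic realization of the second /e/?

[e]

/e/ (word-final) fails the environment for rule 1, so it stays [e].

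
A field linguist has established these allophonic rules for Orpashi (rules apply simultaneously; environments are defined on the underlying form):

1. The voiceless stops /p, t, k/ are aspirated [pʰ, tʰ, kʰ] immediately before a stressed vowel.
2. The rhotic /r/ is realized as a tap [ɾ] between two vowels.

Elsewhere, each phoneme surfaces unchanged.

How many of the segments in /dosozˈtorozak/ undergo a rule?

2

Segments that undergo a rule: /t/ → [tʰ] (rule 1); /r/ → [ɾ] (rule 2).
All other segments surface unchanged.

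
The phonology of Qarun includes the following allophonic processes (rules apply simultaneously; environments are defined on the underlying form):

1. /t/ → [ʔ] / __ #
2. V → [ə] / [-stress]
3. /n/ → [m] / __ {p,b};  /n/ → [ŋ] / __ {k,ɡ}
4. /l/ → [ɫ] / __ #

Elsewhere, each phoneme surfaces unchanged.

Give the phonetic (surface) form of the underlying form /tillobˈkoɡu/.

[təlləbˈkoɡə]

/t/ — word-initial; rule 1 does not apply here → [t].
/i/ (between /t/ and /l/) occurs in an unstressed syllable → [ə] by rule 2.
/l/ (between /i/ and /l/) is in the target of rule 4 but the environment (word-finally) is not met → [l].
/l/ (between /l/ and /o/): rule 4 targets it, but not word-finally → unchanged [l].
Rule 2 applies to /o/ (between /l/ and /b/: in an unstressed syllable) → [ə].
/o/ (between /k/ and /ɡ/) is in the target of rule 2 but the environment (in an unstressed syllable) is not met → [o].
Rule 2 applies to /u/ (word-final: in an unstressed syllable) → [ə].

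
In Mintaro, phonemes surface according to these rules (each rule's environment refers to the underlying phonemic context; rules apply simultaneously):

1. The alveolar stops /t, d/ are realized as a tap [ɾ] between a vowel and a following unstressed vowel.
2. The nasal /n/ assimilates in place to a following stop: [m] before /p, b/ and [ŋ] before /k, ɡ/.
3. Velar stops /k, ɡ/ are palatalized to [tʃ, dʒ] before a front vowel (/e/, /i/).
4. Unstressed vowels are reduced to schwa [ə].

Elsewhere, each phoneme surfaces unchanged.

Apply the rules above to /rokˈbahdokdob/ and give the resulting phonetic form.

/r/ (word-initial) is unaffected → [r].
/o/ meets the environment for rule 4 (in an unstressed syllable) → [ə].
/k/ (between /o/ and /b/) is in the target of rule 3 but the environment (before a front vowel) is not met → [k].
/b/ (between /k/ and /a/) is unaffected → [b].
/a/ — between /b/ and /h/; rule 4 does not apply here → [a].
/h/ stays [h].
/d/ — between /h/ and /o/; rule 1 does not apply here → [d].
/o/ — between /d/ and /k/, in an unstressed syllable — surfaces as [ə] (rule 4).
/k/ (between /o/ and /d/) fails the environment for rule 3, so it stays [k].
/d/ (between /k/ and /o/): rule 1 targets it, but not between a vowel and a following unstressed vowel → unchanged [d].
/o/ (between /d/ and /b/) occurs in an unstressed syllable → [ə] by rule 4.
/b/ (word-final) is unaffected → [b].

[rəkˈbahdəkdəb]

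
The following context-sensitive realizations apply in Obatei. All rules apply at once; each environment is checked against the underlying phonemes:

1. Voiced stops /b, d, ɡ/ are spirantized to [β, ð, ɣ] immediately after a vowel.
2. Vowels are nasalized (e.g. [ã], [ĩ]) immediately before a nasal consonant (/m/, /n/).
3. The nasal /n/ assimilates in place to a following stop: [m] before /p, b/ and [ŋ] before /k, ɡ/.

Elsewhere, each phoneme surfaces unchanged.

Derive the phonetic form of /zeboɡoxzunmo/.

/z/ stays [z].
/e/ (between /z/ and /b/): rule 2 targets it, but not before a nasal consonant → unchanged [e].
/b/ (between /e/ and /o/) occurs immediately after a vowel → [β] by rule 1.
/o/ (between /b/ and /ɡ/) fails the environment for rule 2, so it stays [o].
Rule 1 applies to /ɡ/ (between /o/ and /o/: immediately after a vowel) → [ɣ].
/o/ (between /ɡ/ and /x/) fails the environment for rule 2, so it stays [o].
/x/ (between /o/ and /z/): no rule targets it → [x].
/z/ (between /x/ and /u/) is unaffected → [z].
/u/ (between /z/ and /n/): before a nasal consonant, so rule 2 applies → [ũ].
/n/ — between /u/ and /m/; rule 3 does not apply here → [n].
/m/ (between /n/ and /o/) is unaffected → [m].
/o/ (word-final): rule 2 targets it, but not before a nasal consonant → unchanged [o].

[zeβoɣoxzũnmo]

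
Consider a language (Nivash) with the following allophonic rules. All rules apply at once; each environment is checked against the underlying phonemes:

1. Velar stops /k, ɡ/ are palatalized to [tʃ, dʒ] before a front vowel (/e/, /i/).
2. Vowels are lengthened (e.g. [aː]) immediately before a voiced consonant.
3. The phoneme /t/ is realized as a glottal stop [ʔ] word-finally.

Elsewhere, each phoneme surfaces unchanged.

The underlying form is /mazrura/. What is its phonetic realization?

[maːzruːra]

/m/ — not in any rule's target class → [m].
/a/ (between /m/ and /z/) occurs before a voiced consonant → [aː] by rule 2.
/z/ (between /a/ and /r/): no rule targets it → [z].
/r/ stays [r].
Rule 2 applies to /u/ (between /r/ and /r/: before a voiced consonant) → [uː].
/r/ stays [r].
/a/ (word-final) is in the target of rule 2 but the environment (before a voiced consonant) is not met → [a].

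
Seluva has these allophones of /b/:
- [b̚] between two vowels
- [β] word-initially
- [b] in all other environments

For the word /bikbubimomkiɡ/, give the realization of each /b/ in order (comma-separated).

Occurrence 1 (position 1): word-initially → [β].
Occurrence 2 (position 4): no conditioning environment matches → elsewhere allophone [b].
Occurrence 3 (position 6): between two vowels → [b̚].

[β], [b], [b̚]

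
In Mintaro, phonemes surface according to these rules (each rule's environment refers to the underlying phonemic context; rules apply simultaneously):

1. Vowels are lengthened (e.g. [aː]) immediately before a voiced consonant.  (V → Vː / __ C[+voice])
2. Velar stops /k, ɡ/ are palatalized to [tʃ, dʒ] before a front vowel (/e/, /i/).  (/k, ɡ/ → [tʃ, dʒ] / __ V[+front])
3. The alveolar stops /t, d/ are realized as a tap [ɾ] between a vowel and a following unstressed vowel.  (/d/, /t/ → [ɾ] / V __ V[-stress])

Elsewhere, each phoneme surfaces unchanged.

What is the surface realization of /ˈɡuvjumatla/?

/ɡ/ (word-initial) fails the environment for rule 2, so it stays [ɡ].
Rule 1 applies to /u/ (between /ɡ/ and /v/: before a voiced consonant) → [uː].
/v/ (between /u/ and /j/) is unaffected → [v].
/j/ (between /v/ and /u/): no rule targets it → [j].
/u/ — between /j/ and /m/, before a voiced consonant — surfaces as [uː] (rule 1).
/m/ stays [m].
/a/ (between /m/ and /t/) is in the target of rule 1 but the environment (before a voiced consonant) is not met → [a].
/t/ (between /a/ and /l/) fails the environment for rule 3, so it stays [t].
/l/ stays [l].
/a/ — word-final; rule 1 does not apply here → [a].

[ˈɡuːvjuːmatla]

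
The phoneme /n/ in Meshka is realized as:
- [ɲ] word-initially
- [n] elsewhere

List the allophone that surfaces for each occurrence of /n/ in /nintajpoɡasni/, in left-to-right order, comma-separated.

[ɲ], [n], [n]

Occurrence 1 (position 1): word-initially → [ɲ].
Occurrence 2 (position 3): no conditioning environment matches → elsewhere allophone [n].
Occurrence 3 (position 12): no conditioning environment matches → elsewhere allophone [n].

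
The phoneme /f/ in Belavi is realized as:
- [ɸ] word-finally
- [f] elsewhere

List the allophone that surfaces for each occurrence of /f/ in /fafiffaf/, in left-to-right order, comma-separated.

Occurrence 1 (position 1): no conditioning environment matches → elsewhere allophone [f].
Occurrence 2 (position 3): no conditioning environment matches → elsewhere allophone [f].
Occurrence 3 (position 5): no conditioning environment matches → elsewhere allophone [f].
Occurrence 4 (position 6): no conditioning environment matches → elsewhere allophone [f].
Occurrence 5 (position 8): word-finally → [ɸ].

[f], [f], [f], [f], [ɸ]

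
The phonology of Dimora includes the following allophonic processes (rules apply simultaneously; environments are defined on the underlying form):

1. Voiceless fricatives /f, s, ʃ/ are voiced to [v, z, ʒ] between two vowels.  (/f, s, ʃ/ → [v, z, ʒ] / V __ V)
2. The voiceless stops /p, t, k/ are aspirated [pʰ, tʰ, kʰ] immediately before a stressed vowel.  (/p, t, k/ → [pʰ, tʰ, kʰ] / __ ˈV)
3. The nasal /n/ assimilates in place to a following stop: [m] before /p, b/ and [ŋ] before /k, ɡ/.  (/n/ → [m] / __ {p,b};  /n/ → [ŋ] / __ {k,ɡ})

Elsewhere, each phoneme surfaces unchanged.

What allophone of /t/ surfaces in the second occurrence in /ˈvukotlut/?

/t/ (word-final) is in the target of rule 2 but the environment (immediately before a stressed vowel) is not met → [t].

[t]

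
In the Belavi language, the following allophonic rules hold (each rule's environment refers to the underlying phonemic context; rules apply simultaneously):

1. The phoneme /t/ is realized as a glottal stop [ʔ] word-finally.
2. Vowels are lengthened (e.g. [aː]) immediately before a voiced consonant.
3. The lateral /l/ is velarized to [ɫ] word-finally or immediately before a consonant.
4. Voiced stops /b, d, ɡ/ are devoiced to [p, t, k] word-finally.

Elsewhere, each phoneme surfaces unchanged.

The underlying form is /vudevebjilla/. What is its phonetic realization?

[vuːdeːveːbjiːɫla]

/v/ stays [v].
/u/ (between /v/ and /d/) occurs before a voiced consonant → [uː] by rule 2.
/d/ — between /u/ and /e/; rule 4 does not apply here → [d].
/e/ — between /d/ and /v/, before a voiced consonant — surfaces as [eː] (rule 2).
/v/ (between /e/ and /e/): no rule targets it → [v].
Rule 2 applies to /e/ (between /v/ and /b/: before a voiced consonant) → [eː].
/b/ — between /e/ and /j/; rule 4 does not apply here → [b].
/j/ (between /b/ and /i/): no rule targets it → [j].
Rule 2 applies to /i/ (between /j/ and /l/: before a voiced consonant) → [iː].
/l/ — between /i/ and /l/, word-finally or immediately before a consonant — surfaces as [ɫ] (rule 3).
/l/ (between /l/ and /a/): rule 3 targets it, but not word-finally or immediately before a consonant → unchanged [l].
/a/ — word-final; rule 2 does not apply here → [a].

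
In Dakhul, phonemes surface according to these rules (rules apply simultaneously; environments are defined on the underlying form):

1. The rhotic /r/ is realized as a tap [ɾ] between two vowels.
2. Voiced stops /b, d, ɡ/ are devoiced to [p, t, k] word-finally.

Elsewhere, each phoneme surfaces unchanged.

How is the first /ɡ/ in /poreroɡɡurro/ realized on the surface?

/ɡ/ (between /o/ and /ɡ/) fails the environment for rule 2, so it stays [ɡ].

[ɡ]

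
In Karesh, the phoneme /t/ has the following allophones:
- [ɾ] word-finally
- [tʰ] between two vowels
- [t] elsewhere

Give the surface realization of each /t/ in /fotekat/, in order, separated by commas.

[tʰ], [ɾ]

Occurrence 1 (position 3): between two vowels → [tʰ].
Occurrence 2 (position 7): word-finally → [ɾ].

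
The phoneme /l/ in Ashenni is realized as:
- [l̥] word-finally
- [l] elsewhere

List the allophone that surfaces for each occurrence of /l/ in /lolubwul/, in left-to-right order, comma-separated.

Occurrence 1 (position 1): no conditioning environment matches → elsewhere allophone [l].
Occurrence 2 (position 3): no conditioning environment matches → elsewhere allophone [l].
Occurrence 3 (position 8): word-finally → [l̥].

[l], [l], [l̥]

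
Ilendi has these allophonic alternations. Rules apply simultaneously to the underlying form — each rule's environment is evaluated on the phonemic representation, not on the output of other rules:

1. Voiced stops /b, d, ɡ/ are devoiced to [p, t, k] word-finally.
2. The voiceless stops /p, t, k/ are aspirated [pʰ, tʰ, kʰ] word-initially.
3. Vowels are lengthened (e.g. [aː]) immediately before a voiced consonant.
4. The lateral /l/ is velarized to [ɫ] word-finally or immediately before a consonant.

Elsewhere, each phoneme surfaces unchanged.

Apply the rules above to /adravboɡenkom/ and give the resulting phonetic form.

[aːdraːvboːɡeːnkoːm]

/a/ (word-initial) occurs before a voiced consonant → [aː] by rule 3.
/d/ — between /a/ and /r/; rule 1 does not apply here → [d].
/r/ (between /d/ and /a/): no rule targets it → [r].
/a/ meets the environment for rule 3 (before a voiced consonant) → [aː].
/v/ — not in any rule's target class → [v].
/b/ (between /v/ and /o/) fails the environment for rule 1, so it stays [b].
/o/ meets the environment for rule 3 (before a voiced consonant) → [oː].
/ɡ/ — between /o/ and /e/; rule 1 does not apply here → [ɡ].
/e/ — between /ɡ/ and /n/, before a voiced consonant — surfaces as [eː] (rule 3).
/n/ (between /e/ and /k/): no rule targets it → [n].
/k/ (between /n/ and /o/) is in the target of rule 2 but the environment (word-initially) is not met → [k].
Rule 3 applies to /o/ (between /k/ and /m/: before a voiced consonant) → [oː].
/m/ (word-final): no rule targets it → [m].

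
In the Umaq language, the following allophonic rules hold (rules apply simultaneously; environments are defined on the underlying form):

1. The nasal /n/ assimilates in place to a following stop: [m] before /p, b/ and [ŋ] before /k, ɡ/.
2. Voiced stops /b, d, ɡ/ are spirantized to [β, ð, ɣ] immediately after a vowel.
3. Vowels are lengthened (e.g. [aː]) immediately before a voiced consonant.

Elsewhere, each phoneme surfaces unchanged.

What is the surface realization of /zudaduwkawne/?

/z/ (word-initial) is unaffected → [z].
/u/ — between /z/ and /d/, before a voiced consonant — surfaces as [uː] (rule 3).
/d/ (between /u/ and /a/): immediately after a vowel, so rule 2 applies → [ð].
/a/ meets the environment for rule 3 (before a voiced consonant) → [aː].
Rule 2 applies to /d/ (between /a/ and /u/: immediately after a vowel) → [ð].
/u/ (between /d/ and /w/): before a voiced consonant, so rule 3 applies → [uː].
/w/ stays [w].
/k/ (between /w/ and /a/): no rule targets it → [k].
/a/ (between /k/ and /w/) occurs before a voiced consonant → [aː] by rule 3.
/w/ — not in any rule's target class → [w].
/n/ (between /w/ and /e/): rule 1 targets it, but not before a labial or velar stop → unchanged [n].
/e/ (word-final): rule 3 targets it, but not before a voiced consonant → unchanged [e].

[zuːðaːðuːwkaːwne]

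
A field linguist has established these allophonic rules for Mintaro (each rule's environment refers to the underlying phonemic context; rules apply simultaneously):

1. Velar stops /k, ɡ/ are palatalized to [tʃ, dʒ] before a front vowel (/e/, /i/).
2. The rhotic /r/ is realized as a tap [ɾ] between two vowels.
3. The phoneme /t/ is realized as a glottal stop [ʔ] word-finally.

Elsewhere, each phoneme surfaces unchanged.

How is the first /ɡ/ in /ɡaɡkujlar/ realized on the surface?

/ɡ/ (word-initial) is in the target of rule 1 but the environment (before a front vowel) is not met → [ɡ].

[ɡ]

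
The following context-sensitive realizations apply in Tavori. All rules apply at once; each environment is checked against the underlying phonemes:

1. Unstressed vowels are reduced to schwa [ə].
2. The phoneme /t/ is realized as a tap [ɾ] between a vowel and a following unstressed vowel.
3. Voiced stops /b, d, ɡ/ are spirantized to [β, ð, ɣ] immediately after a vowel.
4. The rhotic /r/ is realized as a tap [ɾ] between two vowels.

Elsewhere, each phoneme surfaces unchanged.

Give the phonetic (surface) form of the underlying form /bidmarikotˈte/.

/b/ — word-initial; rule 3 does not apply here → [b].
/i/ meets the environment for rule 1 (in an unstressed syllable) → [ə].
/d/ — between /i/ and /m/, immediately after a vowel — surfaces as [ð] (rule 3).
/m/ (between /d/ and /a/): no rule targets it → [m].
/a/ meets the environment for rule 1 (in an unstressed syllable) → [ə].
/r/ — between /a/ and /i/, between two vowels — surfaces as [ɾ] (rule 4).
/i/ (between /r/ and /k/): in an unstressed syllable, so rule 1 applies → [ə].
/k/ — not in any rule's target class → [k].
/o/ meets the environment for rule 1 (in an unstressed syllable) → [ə].
/t/ — between /o/ and /t/; rule 2 does not apply here → [t].
/t/ (between /t/ and /e/) fails the environment for rule 2, so it stays [t].
/e/ (word-final) fails the environment for rule 1, so it stays [e].

[bəðməɾəkətˈte]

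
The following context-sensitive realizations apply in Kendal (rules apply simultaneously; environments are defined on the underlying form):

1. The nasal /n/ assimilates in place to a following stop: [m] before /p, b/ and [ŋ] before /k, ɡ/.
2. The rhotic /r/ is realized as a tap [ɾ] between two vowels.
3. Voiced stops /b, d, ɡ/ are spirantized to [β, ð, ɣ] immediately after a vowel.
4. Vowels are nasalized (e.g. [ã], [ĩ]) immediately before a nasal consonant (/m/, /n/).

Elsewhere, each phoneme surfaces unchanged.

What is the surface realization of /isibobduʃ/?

[isiβoβduʃ]

/i/ — word-initial; rule 4 does not apply here → [i].
/s/ (between /i/ and /i/) is unaffected → [s].
/i/ (between /s/ and /b/) fails the environment for rule 4, so it stays [i].
/b/ (between /i/ and /o/) occurs immediately after a vowel → [β] by rule 3.
/o/ (between /b/ and /b/) fails the environment for rule 4, so it stays [o].
Rule 3 applies to /b/ (between /o/ and /d/: immediately after a vowel) → [β].
/d/ (between /b/ and /u/) is in the target of rule 3 but the environment (immediately after a vowel) is not met → [d].
/u/ (between /d/ and /ʃ/) is in the target of rule 4 but the environment (before a nasal consonant) is not met → [u].
/ʃ/ (word-final) is unaffected → [ʃ].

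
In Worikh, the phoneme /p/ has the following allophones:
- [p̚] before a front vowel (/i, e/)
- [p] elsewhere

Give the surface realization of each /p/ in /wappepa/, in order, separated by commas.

Occurrence 1 (position 3): no conditioning environment matches → elsewhere allophone [p].
Occurrence 2 (position 4): before a front vowel (/i, e/) → [p̚].
Occurrence 3 (position 6): no conditioning environment matches → elsewhere allophone [p].

[p], [p̚], [p]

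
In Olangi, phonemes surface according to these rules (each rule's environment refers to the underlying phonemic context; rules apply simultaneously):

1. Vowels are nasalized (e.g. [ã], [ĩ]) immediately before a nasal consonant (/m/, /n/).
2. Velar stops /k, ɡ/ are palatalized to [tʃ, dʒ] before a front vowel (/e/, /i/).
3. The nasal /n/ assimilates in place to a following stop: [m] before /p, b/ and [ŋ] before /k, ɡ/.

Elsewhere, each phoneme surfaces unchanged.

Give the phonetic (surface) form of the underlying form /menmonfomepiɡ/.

/m/ (word-initial): no rule targets it → [m].
/e/ (between /m/ and /n/): before a nasal consonant, so rule 1 applies → [ẽ].
/n/ (between /e/ and /m/) is in the target of rule 3 but the environment (before a labial or velar stop) is not met → [n].
/m/ (between /n/ and /o/): no rule targets it → [m].
/o/ — between /m/ and /n/, before a nasal consonant — surfaces as [õ] (rule 1).
/n/ (between /o/ and /f/) fails the environment for rule 3, so it stays [n].
/f/ — not in any rule's target class → [f].
/o/ (between /f/ and /m/): before a nasal consonant, so rule 1 applies → [õ].
/m/ (between /o/ and /e/) is unaffected → [m].
/e/ (between /m/ and /p/) is in the target of rule 1 but the environment (before a nasal consonant) is not met → [e].
/p/ — not in any rule's target class → [p].
/i/ — between /p/ and /ɡ/; rule 1 does not apply here → [i].
/ɡ/ (word-final) fails the environment for rule 2, so it stays [ɡ].

[mẽnmõnfõmepiɡ]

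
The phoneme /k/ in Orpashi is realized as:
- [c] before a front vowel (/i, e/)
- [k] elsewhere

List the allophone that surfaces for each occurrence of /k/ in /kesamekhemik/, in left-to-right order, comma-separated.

[c], [k], [k]

Occurrence 1 (position 1): before a front vowel → [c].
Occurrence 2 (position 7): no conditioning environment matches → elsewhere allophone [k].
Occurrence 3 (position 12): no conditioning environment matches → elsewhere allophone [k].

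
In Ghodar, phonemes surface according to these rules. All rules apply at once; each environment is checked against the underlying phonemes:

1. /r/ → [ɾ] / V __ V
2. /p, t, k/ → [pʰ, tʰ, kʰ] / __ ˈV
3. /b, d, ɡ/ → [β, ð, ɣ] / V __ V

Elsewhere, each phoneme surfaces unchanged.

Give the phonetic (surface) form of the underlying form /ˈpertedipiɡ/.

/p/ meets the environment for rule 2 (immediately before a stressed vowel) → [pʰ].
/e/ (between /p/ and /r/): no rule targets it → [e].
/r/ — between /e/ and /t/; rule 1 does not apply here → [r].
/t/ (between /r/ and /e/) fails the environment for rule 2, so it stays [t].
/e/ (between /t/ and /d/): no rule targets it → [e].
/d/ — between /e/ and /i/, between two vowels — surfaces as [ð] (rule 3).
/i/ stays [i].
/p/ (between /i/ and /i/) is in the target of rule 2 but the environment (immediately before a stressed vowel) is not met → [p].
/i/ — not in any rule's target class → [i].
/ɡ/ — word-final; rule 3 does not apply here → [ɡ].

[ˈpʰerteðipiɡ]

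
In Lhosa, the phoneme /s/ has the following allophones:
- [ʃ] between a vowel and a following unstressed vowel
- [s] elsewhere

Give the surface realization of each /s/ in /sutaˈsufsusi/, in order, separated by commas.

[s], [s], [s], [ʃ]

Occurrence 1 (position 1): no conditioning environment matches → elsewhere allophone [s].
Occurrence 2 (position 5): no conditioning environment matches → elsewhere allophone [s].
Occurrence 3 (position 8): no conditioning environment matches → elsewhere allophone [s].
Occurrence 4 (position 10): between a vowel and a following unstressed vowel → [ʃ].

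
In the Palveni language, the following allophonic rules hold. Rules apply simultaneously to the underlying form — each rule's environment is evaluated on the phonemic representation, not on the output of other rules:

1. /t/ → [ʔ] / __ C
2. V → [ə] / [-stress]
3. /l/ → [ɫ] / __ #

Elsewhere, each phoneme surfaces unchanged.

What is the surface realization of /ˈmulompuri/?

/u/ (between /m/ and /l/) is in the target of rule 2 but the environment (in an unstressed syllable) is not met → [u].
/l/ (between /u/ and /o/) is in the target of rule 3 but the environment (word-finally) is not met → [l].
/o/ — between /l/ and /m/, in an unstressed syllable — surfaces as [ə] (rule 2).
/u/ meets the environment for rule 2 (in an unstressed syllable) → [ə].
/i/ (word-final): in an unstressed syllable, so rule 2 applies → [ə].

[ˈmuləmpərə]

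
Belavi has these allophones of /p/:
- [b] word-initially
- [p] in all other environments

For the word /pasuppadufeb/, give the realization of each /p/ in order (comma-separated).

Occurrence 1 (position 1): word-initially → [b].
Occurrence 2 (position 5): no conditioning environment matches → elsewhere allophone [p].
Occurrence 3 (position 6): no conditioning environment matches → elsewhere allophone [p].

[b], [p], [p]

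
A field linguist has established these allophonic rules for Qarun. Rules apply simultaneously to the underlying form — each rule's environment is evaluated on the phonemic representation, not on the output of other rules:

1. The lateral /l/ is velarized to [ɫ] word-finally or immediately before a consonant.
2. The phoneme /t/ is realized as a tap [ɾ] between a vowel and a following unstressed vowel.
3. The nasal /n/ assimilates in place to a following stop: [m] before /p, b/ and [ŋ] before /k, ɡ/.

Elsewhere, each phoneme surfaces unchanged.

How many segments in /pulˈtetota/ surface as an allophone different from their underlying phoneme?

Segments that undergo a rule: /l/ → [ɫ] (rule 1); /t/ → [ɾ] (rule 2); /t/ → [ɾ] (rule 2).
All other segments surface unchanged.

3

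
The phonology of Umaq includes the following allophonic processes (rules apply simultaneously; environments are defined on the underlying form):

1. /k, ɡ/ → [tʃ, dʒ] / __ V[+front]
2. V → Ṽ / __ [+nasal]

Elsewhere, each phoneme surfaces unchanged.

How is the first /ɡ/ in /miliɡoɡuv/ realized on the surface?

/ɡ/ (between /i/ and /o/) fails the environment for rule 1, so it stays [ɡ].

[ɡ]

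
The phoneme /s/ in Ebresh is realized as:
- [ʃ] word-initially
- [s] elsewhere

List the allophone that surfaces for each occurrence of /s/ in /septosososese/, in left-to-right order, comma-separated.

[ʃ], [s], [s], [s], [s]

Occurrence 1 (position 1): word-initially → [ʃ].
Occurrence 2 (position 6): no conditioning environment matches → elsewhere allophone [s].
Occurrence 3 (position 8): no conditioning environment matches → elsewhere allophone [s].
Occurrence 4 (position 10): no conditioning environment matches → elsewhere allophone [s].
Occurrence 5 (position 12): no conditioning environment matches → elsewhere allophone [s].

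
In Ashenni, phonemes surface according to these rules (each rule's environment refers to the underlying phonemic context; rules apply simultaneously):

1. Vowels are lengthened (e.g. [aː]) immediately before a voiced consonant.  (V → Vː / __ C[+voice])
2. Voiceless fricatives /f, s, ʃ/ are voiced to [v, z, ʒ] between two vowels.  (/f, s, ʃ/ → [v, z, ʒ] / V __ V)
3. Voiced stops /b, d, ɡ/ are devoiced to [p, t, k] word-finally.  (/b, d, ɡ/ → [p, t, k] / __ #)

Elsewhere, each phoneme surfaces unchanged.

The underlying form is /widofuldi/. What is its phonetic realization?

/w/ (word-initial): no rule targets it → [w].
Rule 1 applies to /i/ (between /w/ and /d/: before a voiced consonant) → [iː].
/d/ — between /i/ and /o/; rule 3 does not apply here → [d].
/o/ (between /d/ and /f/): rule 1 targets it, but not before a voiced consonant → unchanged [o].
/f/ (between /o/ and /u/): between two vowels, so rule 2 applies → [v].
/u/ meets the environment for rule 1 (before a voiced consonant) → [uː].
/l/ (between /u/ and /d/): no rule targets it → [l].
/d/ (between /l/ and /i/) is in the target of rule 3 but the environment (word-finally) is not met → [d].
/i/ — word-final; rule 1 does not apply here → [i].

[wiːdovuːldi]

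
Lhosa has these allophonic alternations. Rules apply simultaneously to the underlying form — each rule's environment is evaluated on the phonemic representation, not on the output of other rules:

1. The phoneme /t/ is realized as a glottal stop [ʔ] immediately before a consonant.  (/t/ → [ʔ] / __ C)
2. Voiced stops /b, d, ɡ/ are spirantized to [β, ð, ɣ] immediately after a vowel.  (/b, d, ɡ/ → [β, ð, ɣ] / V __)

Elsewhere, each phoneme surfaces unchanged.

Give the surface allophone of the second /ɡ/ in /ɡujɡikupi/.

/ɡ/ (between /j/ and /i/): rule 2 targets it, but not immediately after a vowel → unchanged [ɡ].

[ɡ]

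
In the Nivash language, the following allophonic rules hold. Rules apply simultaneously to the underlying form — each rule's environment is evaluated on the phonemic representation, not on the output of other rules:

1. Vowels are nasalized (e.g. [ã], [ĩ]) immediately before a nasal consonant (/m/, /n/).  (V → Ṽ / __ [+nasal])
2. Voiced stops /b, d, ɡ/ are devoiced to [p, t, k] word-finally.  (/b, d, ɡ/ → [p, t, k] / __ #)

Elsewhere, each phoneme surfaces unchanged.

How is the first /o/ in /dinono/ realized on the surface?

[õ]

/o/ (between /n/ and /n/) occurs before a nasal consonant → [õ] by rule 1.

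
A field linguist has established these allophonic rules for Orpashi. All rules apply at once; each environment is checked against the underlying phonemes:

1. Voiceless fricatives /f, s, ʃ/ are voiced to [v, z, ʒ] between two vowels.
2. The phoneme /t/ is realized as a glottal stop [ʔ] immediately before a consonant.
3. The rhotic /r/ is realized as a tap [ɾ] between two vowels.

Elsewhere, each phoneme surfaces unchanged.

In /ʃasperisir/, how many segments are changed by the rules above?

2

Segments that undergo a rule: /r/ → [ɾ] (rule 3); /s/ → [z] (rule 1).
All other segments surface unchanged.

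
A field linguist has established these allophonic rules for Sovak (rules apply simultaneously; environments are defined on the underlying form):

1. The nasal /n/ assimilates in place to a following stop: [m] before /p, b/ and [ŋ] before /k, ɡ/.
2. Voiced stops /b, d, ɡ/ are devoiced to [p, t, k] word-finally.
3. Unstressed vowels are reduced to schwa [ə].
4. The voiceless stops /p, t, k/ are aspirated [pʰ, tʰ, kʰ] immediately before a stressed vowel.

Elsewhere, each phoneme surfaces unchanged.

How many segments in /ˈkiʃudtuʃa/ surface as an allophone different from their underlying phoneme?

4

Segments that undergo a rule: /k/ → [kʰ] (rule 4); /u/ → [ə] (rule 3); /u/ → [ə] (rule 3); /a/ → [ə] (rule 3).
All other segments surface unchanged.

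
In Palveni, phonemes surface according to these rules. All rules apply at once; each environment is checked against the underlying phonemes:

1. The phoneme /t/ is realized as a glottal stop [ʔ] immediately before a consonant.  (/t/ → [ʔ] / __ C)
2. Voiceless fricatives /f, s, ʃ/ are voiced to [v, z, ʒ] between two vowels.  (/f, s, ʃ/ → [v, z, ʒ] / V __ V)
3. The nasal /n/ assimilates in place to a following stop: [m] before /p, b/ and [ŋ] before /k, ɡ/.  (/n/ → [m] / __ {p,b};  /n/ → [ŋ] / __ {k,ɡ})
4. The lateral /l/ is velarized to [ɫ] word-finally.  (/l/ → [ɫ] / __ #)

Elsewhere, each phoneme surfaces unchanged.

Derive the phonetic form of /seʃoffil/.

[seʒoffiɫ]

/s/ (word-initial): rule 2 targets it, but not between two vowels → unchanged [s].
/e/ (between /s/ and /ʃ/) is unaffected → [e].
Rule 2 applies to /ʃ/ (between /e/ and /o/: between two vowels) → [ʒ].
/o/ (between /ʃ/ and /f/): no rule targets it → [o].
/f/ (between /o/ and /f/) is in the target of rule 2 but the environment (between two vowels) is not met → [f].
/f/ (between /f/ and /i/) fails the environment for rule 2, so it stays [f].
/i/ (between /f/ and /l/): no rule targets it → [i].
/l/ meets the environment for rule 4 (word-finally) → [ɫ].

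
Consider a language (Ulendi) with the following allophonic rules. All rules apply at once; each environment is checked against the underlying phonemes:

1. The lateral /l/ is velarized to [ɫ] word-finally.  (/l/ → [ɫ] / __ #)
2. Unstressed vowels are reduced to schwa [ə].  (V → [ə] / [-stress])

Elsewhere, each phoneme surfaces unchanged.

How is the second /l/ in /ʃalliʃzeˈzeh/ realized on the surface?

/l/ (between /l/ and /i/): rule 1 targets it, but not word-finally → unchanged [l].

[l]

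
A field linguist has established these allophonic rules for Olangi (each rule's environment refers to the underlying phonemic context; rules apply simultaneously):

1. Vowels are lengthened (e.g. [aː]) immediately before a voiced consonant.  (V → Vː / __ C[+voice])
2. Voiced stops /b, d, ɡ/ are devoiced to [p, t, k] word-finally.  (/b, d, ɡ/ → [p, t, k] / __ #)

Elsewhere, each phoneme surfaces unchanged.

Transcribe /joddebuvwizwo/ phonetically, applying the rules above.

[joːddeːbuːvwiːzwo]

/j/ (word-initial) is unaffected → [j].
/o/ meets the environment for rule 1 (before a voiced consonant) → [oː].
/d/ (between /o/ and /d/): rule 2 targets it, but not word-finally → unchanged [d].
/d/ (between /d/ and /e/): rule 2 targets it, but not word-finally → unchanged [d].
/e/ (between /d/ and /b/): before a voiced consonant, so rule 1 applies → [eː].
/b/ (between /e/ and /u/) is in the target of rule 2 but the environment (word-finally) is not met → [b].
/u/ meets the environment for rule 1 (before a voiced consonant) → [uː].
/v/ (between /u/ and /w/) is unaffected → [v].
/w/ — not in any rule's target class → [w].
Rule 1 applies to /i/ (between /w/ and /z/: before a voiced consonant) → [iː].
/z/ stays [z].
/w/ — not in any rule's target class → [w].
/o/ — word-final; rule 1 does not apply here → [o].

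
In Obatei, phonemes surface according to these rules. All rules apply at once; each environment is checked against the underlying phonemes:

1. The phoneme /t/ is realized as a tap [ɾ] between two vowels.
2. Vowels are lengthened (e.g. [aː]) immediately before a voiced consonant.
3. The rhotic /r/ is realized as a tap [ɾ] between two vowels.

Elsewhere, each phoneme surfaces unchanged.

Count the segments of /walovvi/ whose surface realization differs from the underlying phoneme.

Segments that undergo a rule: /a/ → [aː] (rule 2); /o/ → [oː] (rule 2).
All other segments surface unchanged.

2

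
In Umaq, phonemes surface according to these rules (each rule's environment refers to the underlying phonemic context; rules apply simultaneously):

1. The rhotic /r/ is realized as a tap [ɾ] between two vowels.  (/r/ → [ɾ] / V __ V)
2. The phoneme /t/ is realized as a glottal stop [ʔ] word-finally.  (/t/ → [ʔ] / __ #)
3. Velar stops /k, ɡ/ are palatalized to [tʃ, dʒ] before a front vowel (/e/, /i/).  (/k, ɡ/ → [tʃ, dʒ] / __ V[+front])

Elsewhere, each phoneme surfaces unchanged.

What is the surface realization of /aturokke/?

[atuɾoktʃe]

/a/ (word-initial) is unaffected → [a].
/t/ — between /a/ and /u/; rule 2 does not apply here → [t].
/u/ stays [u].
Rule 1 applies to /r/ (between /u/ and /o/: between two vowels) → [ɾ].
/o/ stays [o].
/k/ (between /o/ and /k/): rule 3 targets it, but not before a front vowel → unchanged [k].
/k/ meets the environment for rule 3 (before a front vowel) → [tʃ].
/e/ (word-final) is unaffected → [e].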